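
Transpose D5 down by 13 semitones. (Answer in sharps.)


D5: chromatic position 2 in octave 5 → absolute = 5×12 + 2 = 62
Transpose down 13: 62 - 13 = 49
49 = 4×12 + 1 → C# in octave 4
Result = C#4


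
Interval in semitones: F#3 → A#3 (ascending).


Step by step:
Absolute semitone position = octave×12 + chromatic position
F#3: 3×12 + 6 = 42
A#3: 3×12 + 10 = 46
Difference = 46 - 42 = 4
= 4 semitones


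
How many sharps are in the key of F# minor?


Solution.
Sharp minor keys follow the circle of fifths: A(0), E(1), B(2), F#(3), C#(4), G#(5), D#(6), A#(7)
F# minor has 3 sharps
Order of sharps: F# C# G# D# A# E# B# → first 3: F#, C#, G#
= 3 sharps


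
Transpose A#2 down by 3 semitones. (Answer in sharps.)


A#2: chromatic position 10 in octave 2 → absolute = 2×12 + 10 = 34
Transpose down 3: 34 - 3 = 31
31 = 2×12 + 7 → G in octave 2
Result = G2


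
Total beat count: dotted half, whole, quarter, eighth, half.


Let's work it out.
Beat values:
  dotted half = 3 beats
  whole = 4 beats
  quarter = 1 beat
  eighth = 0.5 beats
  half = 2 beats
Sum = 3 + 4 + 1 + 0.5 + 2
= 10.5 beats


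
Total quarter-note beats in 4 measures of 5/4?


Step by step:
Time signature 5/4: the bottom number 4 means the quarter note gets one count
The top number 5 means 5 quarter-note beats per measure
Total = 5 × 4 measures
= 20 quarter-note beats


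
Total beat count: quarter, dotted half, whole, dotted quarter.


Solution.
Beat values:
  quarter = 1 beat
  dotted half = 3 beats
  whole = 4 beats
  dotted quarter = 1.5 beats
Sum = 1 + 3 + 4 + 1.5
= 9.5 beats


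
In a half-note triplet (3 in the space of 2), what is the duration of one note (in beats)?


Working:
Triplet: 3 notes occupy the space of 2 half notes
Space = 2 × 2 = 4 beats
Each triplet note = 4 / 3 = 4/3 beats
= 4/3 beats


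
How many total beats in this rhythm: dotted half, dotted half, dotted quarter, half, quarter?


Beat values:
  dotted half = 3 beats
  dotted half = 3 beats
  dotted quarter = 1.5 beats
  half = 2 beats
  quarter = 1 beat
Sum = 3 + 3 + 1.5 + 2 + 1
= 10.5 beats


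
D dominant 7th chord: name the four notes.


Dominant 7th chord = root + major 3rd + perfect 5th + minor 7th
Seventh chords stack in thirds, so the letter names are D-F-A-C
Root: D
Major 3rd above D: F#
Perfect 5th above D: A
Minor 7th above D: C
Chord = D F# A C


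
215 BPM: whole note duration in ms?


Let's work it out.
One quarter-note beat = 60000 / BPM = 60000 / 215 ms
Whole note = 4 × quarter note
Duration = 4 × 60000 / 215 = 240000 / 215
= 1116.3 ms


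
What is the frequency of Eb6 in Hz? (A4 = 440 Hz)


Solution.
f = 440 × 2^(n/12) where n = semitones from A4
Eb6: 18 semitones from A4
f = 440 × 2^(18/12)
f = 1244.51 Hz


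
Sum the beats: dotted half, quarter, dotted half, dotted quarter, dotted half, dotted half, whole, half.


Reasoning:
Beat values:
  dotted half = 3 beats
  quarter = 1 beat
  dotted half = 3 beats
  dotted quarter = 1.5 beats
  dotted half = 3 beats
  dotted half = 3 beats
  whole = 4 beats
  half = 2 beats
Sum = 3 + 1 + 3 + 1.5 + 3 + 3 + 4 + 2
= 20.5 beats


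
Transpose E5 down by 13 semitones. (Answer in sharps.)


Reasoning:
E5: chromatic position 4 in octave 5 → absolute = 5×12 + 4 = 64
Transpose down 13: 64 - 13 = 51
51 = 4×12 + 3 → D# in octave 4
Result = D#4


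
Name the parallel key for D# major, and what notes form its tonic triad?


Let's work it out.
Parallel keys share the same tonic but differ in mode
D# major → parallel is D# minor
Tonic triad of D# minor = D# F# A#
= D# minor; triad = D# F# A#


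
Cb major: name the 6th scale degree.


Major scale pattern: W-W-H-W-W-W-H (2-2-1-2-2-2-1 semitones)
Starting from Cb:
  Cb + 2 semitones → Db
  Db + 2 semitones → Eb
  Eb + 1 semitone → Fb
  Fb + 2 semitones → Gb
  Gb + 2 semitones → Ab
  Ab + 2 semitones → Bb
  Bb + 1 semitone → Cb
Scale: Cb Db Eb Fb Gb Ab Bb
Degree 6 = Ab


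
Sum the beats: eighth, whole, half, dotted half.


Beat values:
  eighth = 0.5 beats
  whole = 4 beats
  half = 2 beats
  dotted half = 3 beats
Sum = 0.5 + 4 + 2 + 3
= 9.5 beats


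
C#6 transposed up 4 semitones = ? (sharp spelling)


Solution.
C#6: chromatic position 1 in octave 6 → absolute = 6×12 + 1 = 73
Transpose up 4: 73 + 4 = 77
77 = 6×12 + 5 → F in octave 6
Result = F6


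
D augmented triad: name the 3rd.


Let's work it out.
Augmented triad = root + major 3rd (4 semitones) + augmented 5th (8 semitones)
A triad on D stacks thirds, so the chord tones use letter names D-F-A
Root: D
Major 3rd above D: F#
Augmented 5th above D: A#
The 3rd = F#


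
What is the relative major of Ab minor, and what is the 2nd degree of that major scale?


The relative major shares the key signature and is a minor 3rd above the minor tonic
A minor 3rd above Ab is Cb
→ relative major of Ab minor is Cb major
Cb major scale: Cb Db Eb Fb Gb Ab Bb
= Cb major; 2nd degree = Db


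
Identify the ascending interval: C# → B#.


Reasoning:
Letter names: C → B spans 7 letter names → a 7th
Semitones: C# → B# = 11 half-steps
A 7th of 11 semitones is a major 7th
= major 7th


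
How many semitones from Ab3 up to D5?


Reasoning:
Absolute semitone position = octave×12 + chromatic position
Ab3: 3×12 + 8 = 44
D5: 5×12 + 2 = 62
Difference = 62 - 44 = 18
= 18 semitones


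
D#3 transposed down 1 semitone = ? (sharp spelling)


D#3: chromatic position 3 in octave 3 → absolute = 3×12 + 3 = 39
Transpose down 1: 39 - 1 = 38
38 = 3×12 + 2 → D in octave 3
Result = D3


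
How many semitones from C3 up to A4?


Reasoning:
Absolute semitone position = octave×12 + chromatic position
C3: 3×12 + 0 = 36
A4: 4×12 + 9 = 57
Difference = 57 - 36 = 21
= 21 semitones


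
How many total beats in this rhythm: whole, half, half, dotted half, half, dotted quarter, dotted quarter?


Solution.
Beat values:
  whole = 4 beats
  half = 2 beats
  half = 2 beats
  dotted half = 3 beats
  half = 2 beats
  dotted quarter = 1.5 beats
  dotted quarter = 1.5 beats
Sum = 4 + 2 + 2 + 3 + 2 + 1.5 + 1.5
= 16 beats


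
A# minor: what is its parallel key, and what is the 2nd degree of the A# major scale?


Step by step:
Parallel keys share the same tonic but differ in mode
A# minor → parallel is A# major
A# major scale: A# B# C## D# E# F## G##
= A# major; 2nd degree = B#


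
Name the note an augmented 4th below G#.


Let's work it out.
A 4th spans 4 letter names, so from G we land on D
An augmented 4th = 6 semitones below G#
Spell D at that pitch: D
= D


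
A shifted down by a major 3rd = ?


Let's work it out.
major 3rd: 3 letter names, 4 semitones
Letter: A - 2 → F
Pitch: A - 4 semitones, spelled as an F → F
= F


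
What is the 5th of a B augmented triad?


Augmented triad = root + major 3rd (4 semitones) + augmented 5th (8 semitones)
A triad on B stacks thirds, so the chord tones use letter names B-D-F
Root: B
Major 3rd above B: D#
Augmented 5th above B: F##
The 5th = F##


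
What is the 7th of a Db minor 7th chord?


Working:
Minor 7th chord = root + minor 3rd + perfect 5th + minor 7th
Seventh chords stack in thirds, so the letter names are D-F-A-C
Root: Db
Minor 3rd above Db: Fb
Perfect 5th above Db: Ab
Minor 7th above Db: Cb
The 7th = Cb


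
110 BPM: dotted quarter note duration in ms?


Let's work it out.
One quarter-note beat = 60000 / BPM = 60000 / 110 ms
Dotted quarter note = 3/2 × quarter note
Duration = 3/2 × 60000 / 110 = 90000 / 110
= 818.2 ms


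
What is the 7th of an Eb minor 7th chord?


Step by step:
Minor 7th chord = root + minor 3rd + perfect 5th + minor 7th
Seventh chords stack in thirds, so the letter names are E-G-B-D
Root: Eb
Minor 3rd above Eb: Gb
Perfect 5th above Eb: Bb
Minor 7th above Eb: Db
The 7th = Db


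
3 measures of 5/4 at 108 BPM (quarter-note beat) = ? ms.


Reasoning:
Quarter-note beat duration = 60000 / 108 ms
Beats per measure (5/4) = 5
One measure = 5 × 60000 / 108 = 300000 / 108 ms
3 measures = 3 × 300000 / 108 = 900000 / 108
= 8333.3 ms


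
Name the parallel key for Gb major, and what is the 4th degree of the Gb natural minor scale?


Let's work it out.
Parallel keys share the same tonic but differ in mode
Gb major → parallel is Gb minor
Gb natural minor scale: Gb Ab Bbb Cb Db Ebb Fb
= Gb minor; 4th degree = Cb


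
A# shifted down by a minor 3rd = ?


Let's work it out.
minor 3rd: 3 letter names, 3 semitones
Letter: A - 2 → F
Pitch: A# - 3 semitones, spelled as an F → F##
= F##


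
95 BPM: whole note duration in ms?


Step by step:
One quarter-note beat = 60000 / BPM = 60000 / 95 ms
Whole note = 4 × quarter note
Duration = 4 × 60000 / 95 = 240000 / 95
= 2526.3 ms


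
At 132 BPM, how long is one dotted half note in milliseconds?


Step by step:
One quarter-note beat = 60000 / BPM = 60000 / 132 ms
Dotted half note = 3 × quarter note
Duration = 3 × 60000 / 132 = 180000 / 132
= 1363.6 ms


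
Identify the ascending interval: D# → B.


Let's work it out.
Letter names: D → B spans 6 letter names → a 6th
Semitones: D# → B = 8 half-steps
A 6th of 8 semitones is a minor 6th
= minor 6th


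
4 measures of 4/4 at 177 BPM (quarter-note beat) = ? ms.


Let's work it out.
Quarter-note beat duration = 60000 / 177 ms
Beats per measure (4/4) = 4
One measure = 4 × 60000 / 177 = 240000 / 177 ms
4 measures = 4 × 240000 / 177 = 960000 / 177
= 5423.7 ms


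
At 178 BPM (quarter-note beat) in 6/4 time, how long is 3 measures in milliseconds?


Quarter-note beat duration = 60000 / 178 ms
Beats per measure (6/4) = 6
One measure = 6 × 60000 / 178 = 360000 / 178 ms
3 measures = 3 × 360000 / 178 = 1080000 / 178
= 6067.4 ms


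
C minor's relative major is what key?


Step by step:
The relative major shares the key signature and is a minor 3rd above the minor tonic
A minor 3rd above C is Eb
→ relative major of C minor is Eb major
= Eb major


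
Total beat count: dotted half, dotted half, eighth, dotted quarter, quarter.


Beat values:
  dotted half = 3 beats
  dotted half = 3 beats
  eighth = 0.5 beats
  dotted quarter = 1.5 beats
  quarter = 1 beat
Sum = 3 + 3 + 0.5 + 1.5 + 1
= 9 beats


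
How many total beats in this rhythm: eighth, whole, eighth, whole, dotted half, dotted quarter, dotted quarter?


Beat values:
  eighth = 0.5 beats
  whole = 4 beats
  eighth = 0.5 beats
  whole = 4 beats
  dotted half = 3 beats
  dotted quarter = 1.5 beats
  dotted quarter = 1.5 beats
Sum = 0.5 + 4 + 0.5 + 4 + 3 + 1.5 + 1.5
= 15 beats


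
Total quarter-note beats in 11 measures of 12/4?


Solution.
Time signature 12/4: the bottom number 4 means the quarter note gets one count
The top number 12 means 12 quarter-note beats per measure
Total = 12 × 11 measures
= 132 quarter-note beats


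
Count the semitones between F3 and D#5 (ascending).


Let's work it out.
Absolute semitone position = octave×12 + chromatic position
F3: 3×12 + 5 = 41
D#5: 5×12 + 3 = 63
Difference = 63 - 41 = 22
= 22 semitones


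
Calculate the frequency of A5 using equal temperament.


f = 440 × 2^(n/12) where n = semitones from A4
A5: 12 semitones from A4
f = 440 × 2^(12/12)
f = 880.00 Hz


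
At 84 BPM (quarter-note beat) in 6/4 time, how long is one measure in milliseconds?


Quarter-note beat duration = 60000 / 84 ms
Beats per measure (6/4) = 6
One measure = 6 × 60000 / 84 = 360000 / 84 ms
= 4285.7 ms


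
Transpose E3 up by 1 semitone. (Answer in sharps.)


E3: chromatic position 4 in octave 3 → absolute = 3×12 + 4 = 40
Transpose up 1: 40 + 1 = 41
41 = 3×12 + 5 → F in octave 3
Result = F3


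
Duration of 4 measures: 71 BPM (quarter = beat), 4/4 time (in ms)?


Step by step:
Quarter-note beat duration = 60000 / 71 ms
Beats per measure (4/4) = 4
One measure = 4 × 60000 / 71 = 240000 / 71 ms
4 measures = 4 × 240000 / 71 = 960000 / 71
= 13521.1 ms


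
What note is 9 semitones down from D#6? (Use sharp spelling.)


Reasoning:
D#6: chromatic position 3 in octave 6 → absolute = 6×12 + 3 = 75
Transpose down 9: 75 - 9 = 66
66 = 5×12 + 6 → F# in octave 5
Result = F#5


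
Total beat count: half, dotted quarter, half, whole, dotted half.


Step by step:
Beat values:
  half = 2 beats
  dotted quarter = 1.5 beats
  half = 2 beats
  whole = 4 beats
  dotted half = 3 beats
Sum = 2 + 1.5 + 2 + 4 + 3
= 12.5 beats


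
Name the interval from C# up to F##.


Solution.
Letter names: C → F spans 4 letter names → a 4th
Semitones: C# → F## = 6 half-steps
A 4th of 6 semitones is an augmented 4th
= augmented 4th


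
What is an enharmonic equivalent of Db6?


Working:
Enharmonic notes sound the same pitch but are spelled with different letter names
Db and C# name the same pitch class
= C#6


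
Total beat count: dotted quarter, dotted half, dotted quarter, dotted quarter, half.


Let's work it out.
Beat values:
  dotted quarter = 1.5 beats
  dotted half = 3 beats
  dotted quarter = 1.5 beats
  dotted quarter = 1.5 beats
  half = 2 beats
Sum = 1.5 + 3 + 1.5 + 1.5 + 2
= 9.5 beats


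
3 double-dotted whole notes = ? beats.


Base whole note = 4 beats
Dot 1 adds half the previous value: +2
Dot 2 adds half the previous value: +1
One double-dotted whole = 4 + 2 + 1 = 7
3 of them = 3 × 7 = 21
= 21 beats


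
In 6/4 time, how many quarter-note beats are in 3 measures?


Time signature 6/4: the bottom number 4 means the quarter note gets one count
The top number 6 means 6 quarter-note beats per measure
Total = 6 × 3 measures
= 18 quarter-note beats


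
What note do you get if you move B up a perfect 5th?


perfect 5th: 5 letter names, 7 semitones
Letter: B + 4 → F
Pitch: B + 7 semitones, spelled as an F → F#
= F#


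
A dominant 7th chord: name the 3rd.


Step by step:
Dominant 7th chord = root + major 3rd + perfect 5th + minor 7th
Seventh chords stack in thirds, so the letter names are A-C-E-G
Root: A
Major 3rd above A: C#
Perfect 5th above A: E
Minor 7th above A: G
The 3rd = C#


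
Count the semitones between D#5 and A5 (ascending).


Absolute semitone position = octave×12 + chromatic position
D#5: 5×12 + 3 = 63
A5: 5×12 + 9 = 69
Difference = 69 - 63 = 6
= 6 semitones


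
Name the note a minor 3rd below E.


Step by step:
A 3rd spans 3 letter names, so from E we land on C
A minor 3rd = 3 semitones below E
Spell C at that pitch: C#
= C#


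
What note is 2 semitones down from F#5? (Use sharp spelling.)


Step by step:
F#5: chromatic position 6 in octave 5 → absolute = 5×12 + 6 = 66
Transpose down 2: 66 - 2 = 64
64 = 5×12 + 4 → E in octave 5
Result = E5


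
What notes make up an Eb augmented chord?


Augmented triad = root + major 3rd (4 semitones) + augmented 5th (8 semitones)
A triad on Eb stacks thirds, so the chord tones use letter names E-G-B
Root: Eb
Major 3rd above Eb: G
Augmented 5th above Eb: B
Chord = Eb G B


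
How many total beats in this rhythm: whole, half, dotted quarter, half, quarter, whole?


Step by step:
Beat values:
  whole = 4 beats
  half = 2 beats
  dotted quarter = 1.5 beats
  half = 2 beats
  quarter = 1 beat
  whole = 4 beats
Sum = 4 + 2 + 1.5 + 2 + 1 + 4
= 14.5 beats


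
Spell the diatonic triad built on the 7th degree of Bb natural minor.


Bb natural minor scale: Bb C Db Eb F Gb Ab
Diatonic triad on degree 7 stacks scale notes 7, 2, 4: Ab C Eb
Ab→C = 4 semitones; Ab→Eb = 7 semitones → major triad
= Ab C Eb (major)


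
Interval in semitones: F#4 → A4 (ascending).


Reasoning:
Absolute semitone position = octave×12 + chromatic position
F#4: 4×12 + 6 = 54
A4: 4×12 + 9 = 57
Difference = 57 - 54 = 3
= 3 semitones


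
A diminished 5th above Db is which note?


Solution.
A 5th spans 5 letter names, so from D we land on A
A diminished 5th = 6 semitones above Db
Spell A at that pitch: Abb
= Abb


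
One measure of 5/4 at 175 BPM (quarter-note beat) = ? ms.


Working:
Quarter-note beat duration = 60000 / 175 ms
Beats per measure (5/4) = 5
One measure = 5 × 60000 / 175 = 300000 / 175 ms
= 1714.3 ms


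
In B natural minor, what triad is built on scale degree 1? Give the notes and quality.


B natural minor scale: B C# D E F# G A
Diatonic triad on degree 1 stacks scale notes 1, 3, 5: B D F#
B→D = 3 semitones; B→F# = 7 semitones → minor triad
= B D F# (minor)


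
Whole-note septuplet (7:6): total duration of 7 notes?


Step by step:
Septuplet: 7 notes occupy the space of 6 whole notes
Space = 6 × 4 = 24 beats
Each septuplet note = 24 / 7 = 24/7 beats
7 notes = 7 × 24/7 = 24
= 24 beats


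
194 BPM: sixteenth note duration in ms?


One quarter-note beat = 60000 / BPM = 60000 / 194 ms
Sixteenth note = 1/4 × quarter note
Duration = 1/4 × 60000 / 194 = 15000 / 194
= 77.3 ms


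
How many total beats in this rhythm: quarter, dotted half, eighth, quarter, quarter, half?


Step by step:
Beat values:
  quarter = 1 beat
  dotted half = 3 beats
  eighth = 0.5 beats
  quarter = 1 beat
  quarter = 1 beat
  half = 2 beats
Sum = 1 + 3 + 0.5 + 1 + 1 + 2
= 8.5 beats


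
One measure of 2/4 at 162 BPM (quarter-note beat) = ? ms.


Working:
Quarter-note beat duration = 60000 / 162 ms
Beats per measure (2/4) = 2
One measure = 2 × 60000 / 162 = 120000 / 162 ms
= 740.7 ms


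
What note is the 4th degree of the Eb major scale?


Step by step:
Major scale pattern: W-W-H-W-W-W-H (2-2-1-2-2-2-1 semitones)
Starting from Eb:
  Eb + 2 semitones → F
  F + 2 semitones → G
  G + 1 semitone → Ab
  Ab + 2 semitones → Bb
  Bb + 2 semitones → C
  C + 2 semitones → D
  D + 1 semitone → Eb
Scale: Eb F G Ab Bb C D
Degree 4 = Ab


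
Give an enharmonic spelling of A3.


Step by step:
Enharmonic notes sound the same pitch but are spelled with different letter names
A and G## name the same pitch class
= G##3


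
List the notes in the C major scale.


Reasoning:
Major scale pattern: W-W-H-W-W-W-H (2-2-1-2-2-2-1 semitones)
Starting from C:
  C + 2 semitones → D
  D + 2 semitones → E
  E + 1 semitone → F
  F + 2 semitones → G
  G + 2 semitones → A
  A + 2 semitones → B
  B + 1 semitone → C
Scale = C D E F G A B


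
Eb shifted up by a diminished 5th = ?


diminished 5th: 5 letter names, 6 semitones
Letter: E + 4 → B
Pitch: Eb + 6 semitones, spelled as a B → Bbb
= Bbb


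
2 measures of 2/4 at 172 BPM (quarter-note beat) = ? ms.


Working:
Quarter-note beat duration = 60000 / 172 ms
Beats per measure (2/4) = 2
One measure = 2 × 60000 / 172 = 120000 / 172 ms
2 measures = 2 × 120000 / 172 = 240000 / 172
= 1395.3 ms


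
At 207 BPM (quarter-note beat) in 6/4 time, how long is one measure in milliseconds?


Quarter-note beat duration = 60000 / 207 ms
Beats per measure (6/4) = 6
One measure = 6 × 60000 / 207 = 360000 / 207 ms
= 1739.1 ms


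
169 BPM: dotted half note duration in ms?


Reasoning:
One quarter-note beat = 60000 / BPM = 60000 / 169 ms
Dotted half note = 3 × quarter note
Duration = 3 × 60000 / 169 = 180000 / 169
= 1065.1 ms


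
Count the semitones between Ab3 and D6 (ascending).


Absolute semitone position = octave×12 + chromatic position
Ab3: 3×12 + 8 = 44
D6: 6×12 + 2 = 74
Difference = 74 - 44 = 30
= 30 semitones


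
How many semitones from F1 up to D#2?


Step by step:
Absolute semitone position = octave×12 + chromatic position
F1: 1×12 + 5 = 17
D#2: 2×12 + 3 = 27
Difference = 27 - 17 = 10
= 10 semitones


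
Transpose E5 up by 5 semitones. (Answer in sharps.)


E5: chromatic position 4 in octave 5 → absolute = 5×12 + 4 = 64
Transpose up 5: 64 + 5 = 69
69 = 5×12 + 9 → A in octave 5
Result = A5


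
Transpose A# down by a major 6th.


major 6th: 6 letter names, 9 semitones
Letter: A - 5 → C
Pitch: A# - 9 semitones, spelled as a C → C#
= C#


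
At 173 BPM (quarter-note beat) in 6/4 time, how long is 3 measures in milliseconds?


Step by step:
Quarter-note beat duration = 60000 / 173 ms
Beats per measure (6/4) = 6
One measure = 6 × 60000 / 173 = 360000 / 173 ms
3 measures = 3 × 360000 / 173 = 1080000 / 173
= 6242.8 ms


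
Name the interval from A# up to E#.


Working:
Letter names: A → E spans 5 letter names → a 5th
Semitones: A# → E# = 7 half-steps
A 5th of 7 semitones is a perfect 5th
= perfect 5th


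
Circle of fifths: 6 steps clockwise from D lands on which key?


Let's work it out.
Each clockwise step on the circle of fifths moves up a perfect 5th
From D: D → A → E → B → F#/Gb → Db → Ab
= Ab


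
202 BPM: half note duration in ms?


Working:
One quarter-note beat = 60000 / BPM = 60000 / 202 ms
Half note = 2 × quarter note
Duration = 2 × 60000 / 202 = 120000 / 202
= 594.1 ms


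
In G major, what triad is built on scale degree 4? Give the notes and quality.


Working:
G major scale: G A B C D E F#
Diatonic triad on degree 4 stacks scale notes 4, 6, 1: C E G
C→E = 4 semitones; C→G = 7 semitones → major triad
= C E G (major)


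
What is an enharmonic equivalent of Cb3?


Solution.
Enharmonic notes sound the same pitch but are spelled with different letter names
Cb and B name the same pitch class
Octave numbers change at C, so Cb3 = B2
= B2


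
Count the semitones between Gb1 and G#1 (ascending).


Solution.
Absolute semitone position = octave×12 + chromatic position
Gb1: 1×12 + 6 = 18
G#1: 1×12 + 8 = 20
Difference = 20 - 18 = 2
= 2 semitones


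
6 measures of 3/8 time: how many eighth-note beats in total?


Reasoning:
Time signature 3/8: the bottom number 8 means the eighth note gets one count
The top number 3 means 3 eighth-note beats per measure
Total = 3 × 6 measures
= 18 eighth-note beats


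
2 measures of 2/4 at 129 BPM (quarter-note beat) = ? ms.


Quarter-note beat duration = 60000 / 129 ms
Beats per measure (2/4) = 2
One measure = 2 × 60000 / 129 = 120000 / 129 ms
2 measures = 2 × 120000 / 129 = 240000 / 129
= 1860.5 ms


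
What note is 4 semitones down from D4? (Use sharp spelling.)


Reasoning:
D4: chromatic position 2 in octave 4 → absolute = 4×12 + 2 = 50
Transpose down 4: 50 - 4 = 46
46 = 3×12 + 10 → A# in octave 3
Result = A#3


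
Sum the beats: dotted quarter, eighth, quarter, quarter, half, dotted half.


Working:
Beat values:
  dotted quarter = 1.5 beats
  eighth = 0.5 beats
  quarter = 1 beat
  quarter = 1 beat
  half = 2 beats
  dotted half = 3 beats
Sum = 1.5 + 0.5 + 1 + 1 + 2 + 3
= 9 beats


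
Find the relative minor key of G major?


Reasoning:
The relative minor shares the major's key signature and starts on its 6th degree
6th degree = a major 6th above the tonic; a major 6th above G is E
→ relative minor of G major is E minor
= E minor


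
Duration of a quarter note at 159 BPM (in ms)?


Working:
One quarter-note beat = 60000 / BPM = 60000 / 159 ms
Duration = 60000 / 159
= 377.4 ms


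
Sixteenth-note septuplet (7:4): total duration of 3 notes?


Working:
Septuplet: 7 notes occupy the space of 4 sixteenth notes
Space = 4 × 1/4 = 1 beat
Each septuplet note = 1 / 7 = 1/7 beats
3 notes = 3 × 1/7 = 3/7
= 3/7 beats


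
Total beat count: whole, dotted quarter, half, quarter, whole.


Solution.
Beat values:
  whole = 4 beats
  dotted quarter = 1.5 beats
  half = 2 beats
  quarter = 1 beat
  whole = 4 beats
Sum = 4 + 1.5 + 2 + 1 + 4
= 12.5 beats


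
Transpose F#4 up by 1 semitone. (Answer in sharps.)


Reasoning:
F#4: chromatic position 6 in octave 4 → absolute = 4×12 + 6 = 54
Transpose up 1: 54 + 1 = 55
55 = 4×12 + 7 → G in octave 4
Result = G4


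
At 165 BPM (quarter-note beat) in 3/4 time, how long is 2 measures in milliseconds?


Step by step:
Quarter-note beat duration = 60000 / 165 ms
Beats per measure (3/4) = 3
One measure = 3 × 60000 / 165 = 180000 / 165 ms
2 measures = 2 × 180000 / 165 = 360000 / 165
= 2181.8 ms


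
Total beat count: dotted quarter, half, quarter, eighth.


Beat values:
  dotted quarter = 1.5 beats
  half = 2 beats
  quarter = 1 beat
  eighth = 0.5 beats
Sum = 1.5 + 2 + 1 + 0.5
= 5 beats


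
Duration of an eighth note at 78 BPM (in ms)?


One quarter-note beat = 60000 / BPM = 60000 / 78 ms
Eighth note = 1/2 × quarter note
Duration = 1/2 × 60000 / 78 = 30000 / 78
= 384.6 ms


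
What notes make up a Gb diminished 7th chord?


Reasoning:
Diminished 7th chord = root + minor 3rd + diminished 5th + diminished 7th
Seventh chords stack in thirds, so the letter names are G-B-D-F
Root: Gb
Minor 3rd above Gb: Bbb
Diminished 5th above Gb: Dbb
Diminished 7th above Gb: Fbb
Chord = Gb Bbb Dbb Fbb


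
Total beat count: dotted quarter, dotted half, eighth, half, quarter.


Solution.
Beat values:
  dotted quarter = 1.5 beats
  dotted half = 3 beats
  eighth = 0.5 beats
  half = 2 beats
  quarter = 1 beat
Sum = 1.5 + 3 + 0.5 + 2 + 1
= 8 beats


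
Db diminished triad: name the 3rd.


Reasoning:
Diminished triad = root + minor 3rd (3 semitones) + diminished 5th (6 semitones)
A triad on Db stacks thirds, so the chord tones use letter names D-F-A
Root: Db
Minor 3rd above Db: Fb
Diminished 5th above Db: Abb
The 3rd = Fb


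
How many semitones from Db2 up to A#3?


Absolute semitone position = octave×12 + chromatic position
Db2: 2×12 + 1 = 25
A#3: 3×12 + 10 = 46
Difference = 46 - 25 = 21
= 21 semitones


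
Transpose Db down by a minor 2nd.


Reasoning:
minor 2nd: 2 letter names, 1 semitones
Letter: D - 1 → C
Pitch: Db - 1 semitones, spelled as a C → C
= C


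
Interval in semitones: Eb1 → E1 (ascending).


Absolute semitone position = octave×12 + chromatic position
Eb1: 1×12 + 3 = 15
E1: 1×12 + 4 = 16
Difference = 16 - 15 = 1
= 1 semitone


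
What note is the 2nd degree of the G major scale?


Major scale pattern: W-W-H-W-W-W-H (2-2-1-2-2-2-1 semitones)
Starting from G:
  G + 2 semitones → A
  A + 2 semitones → B
  B + 1 semitone → C
  C + 2 semitones → D
  D + 2 semitones → E
  E + 2 semitones → F#
  F# + 1 semitone → G
Scale: G A B C D E F#
Degree 2 = A


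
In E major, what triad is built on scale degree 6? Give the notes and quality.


E major scale: E F# G# A B C# D#
Diatonic triad on degree 6 stacks scale notes 6, 1, 3: C# E G#
C#→E = 3 semitones; C#→G# = 7 semitones → minor triad
= C# E G# (minor)


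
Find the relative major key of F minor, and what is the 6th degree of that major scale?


Step by step:
The relative major shares the key signature and is a minor 3rd above the minor tonic
A minor 3rd above F is Ab
→ relative major of F minor is Ab major
Ab major scale: Ab Bb C Db Eb F G
= Ab major; 6th degree = F


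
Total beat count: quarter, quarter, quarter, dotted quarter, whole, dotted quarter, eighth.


Beat values:
  quarter = 1 beat
  quarter = 1 beat
  quarter = 1 beat
  dotted quarter = 1.5 beats
  whole = 4 beats
  dotted quarter = 1.5 beats
  eighth = 0.5 beats
Sum = 1 + 1 + 1 + 1.5 + 4 + 1.5 + 0.5
= 10.5 beats


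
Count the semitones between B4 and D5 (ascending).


Let's work it out.
Absolute semitone position = octave×12 + chromatic position
B4: 4×12 + 11 = 59
D5: 5×12 + 2 = 62
Difference = 62 - 59 = 3
= 3 semitones


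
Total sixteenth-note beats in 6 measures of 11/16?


Time signature 11/16: the bottom number 16 means the sixteenth note gets one count
The top number 11 means 11 sixteenth-note beats per measure
Total = 11 × 6 measures
= 66 sixteenth-note beats


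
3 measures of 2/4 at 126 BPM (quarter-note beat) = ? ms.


Working:
Quarter-note beat duration = 60000 / 126 ms
Beats per measure (2/4) = 2
One measure = 2 × 60000 / 126 = 120000 / 126 ms
3 measures = 3 × 120000 / 126 = 360000 / 126
= 2857.1 ms


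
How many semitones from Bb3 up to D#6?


Solution.
Absolute semitone position = octave×12 + chromatic position
Bb3: 3×12 + 10 = 46
D#6: 6×12 + 3 = 75
Difference = 75 - 46 = 29
= 29 semitones


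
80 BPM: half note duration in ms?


Working:
One quarter-note beat = 60000 / BPM = 60000 / 80 ms
Half note = 2 × quarter note
Duration = 2 × 60000 / 80 = 120000 / 80
= 1500.0 ms


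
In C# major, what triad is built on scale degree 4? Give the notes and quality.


Reasoning:
C# major scale: C# D# E# F# G# A# B#
Diatonic triad on degree 4 stacks scale notes 4, 6, 1: F# A# C#
F#→A# = 4 semitones; F#→C# = 7 semitones → major triad
= F# A# C# (major)


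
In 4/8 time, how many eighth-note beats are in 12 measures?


Time signature 4/8: the bottom number 8 means the eighth note gets one count
The top number 4 means 4 eighth-note beats per measure
Total = 4 × 12 measures
= 48 eighth-note beats


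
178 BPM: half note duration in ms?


Let's work it out.
One quarter-note beat = 60000 / BPM = 60000 / 178 ms
Half note = 2 × quarter note
Duration = 2 × 60000 / 178 = 120000 / 178
= 674.2 ms


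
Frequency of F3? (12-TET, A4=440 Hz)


Step by step:
f = 440 × 2^(n/12) where n = semitones from A4
F3: -16 semitones from A4
f = 440 × 2^(-16/12)
f = 174.61 Hz


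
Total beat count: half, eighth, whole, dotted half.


Beat values:
  half = 2 beats
  eighth = 0.5 beats
  whole = 4 beats
  dotted half = 3 beats
Sum = 2 + 0.5 + 4 + 3
= 9.5 beats


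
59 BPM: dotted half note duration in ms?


Step by step:
One quarter-note beat = 60000 / BPM = 60000 / 59 ms
Dotted half note = 3 × quarter note
Duration = 3 × 60000 / 59 = 180000 / 59
= 3050.8 ms


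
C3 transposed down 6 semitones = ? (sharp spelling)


Reasoning:
C3: chromatic position 0 in octave 3 → absolute = 3×12 + 0 = 36
Transpose down 6: 36 - 6 = 30
30 = 2×12 + 6 → F# in octave 2
Result = F#2


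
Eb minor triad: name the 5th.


Working:
Minor triad = root + minor 3rd (3 semitones) + perfect 5th (7 semitones)
A triad on Eb stacks thirds, so the chord tones use letter names E-G-B
Root: Eb
Minor 3rd above Eb: Gb
Perfect 5th above Eb: Bb
The 5th = Bb


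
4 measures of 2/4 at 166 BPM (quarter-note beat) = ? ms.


Quarter-note beat duration = 60000 / 166 ms
Beats per measure (2/4) = 2
One measure = 2 × 60000 / 166 = 120000 / 166 ms
4 measures = 4 × 120000 / 166 = 480000 / 166
= 2891.6 ms


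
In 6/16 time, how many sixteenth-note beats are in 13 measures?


Solution.
Time signature 6/16: the bottom number 16 means the sixteenth note gets one count
The top number 6 means 6 sixteenth-note beats per measure
Total = 6 × 13 measures
= 78 sixteenth-note beats


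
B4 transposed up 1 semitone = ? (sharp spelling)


B4: chromatic position 11 in octave 4 → absolute = 4×12 + 11 = 59
Transpose up 1: 59 + 1 = 60
60 = 5×12 + 0 → C in octave 5
Result = C5


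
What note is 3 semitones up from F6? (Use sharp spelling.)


Step by step:
F6: chromatic position 5 in octave 6 → absolute = 6×12 + 5 = 77
Transpose up 3: 77 + 3 = 80
80 = 6×12 + 8 → G# in octave 6
Result = G#6


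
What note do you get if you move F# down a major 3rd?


Solution.
major 3rd: 3 letter names, 4 semitones
Letter: F - 2 → D
Pitch: F# - 4 semitones, spelled as a D → D
= D


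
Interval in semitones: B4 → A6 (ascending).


Absolute semitone position = octave×12 + chromatic position
B4: 4×12 + 11 = 59
A6: 6×12 + 9 = 81
Difference = 81 - 59 = 22
= 22 semitones


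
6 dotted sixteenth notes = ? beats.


Reasoning:
Base sixteenth note = 1/4 beats
Dot 1 adds half the previous value: +1/8
One dotted sixteenth = 1/4 + 1/8 = 3/8
6 of them = 6 × 3/8 = 9/4
= 9/4 beats


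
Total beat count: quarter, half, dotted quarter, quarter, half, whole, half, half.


Solution.
Beat values:
  quarter = 1 beat
  half = 2 beats
  dotted quarter = 1.5 beats
  quarter = 1 beat
  half = 2 beats
  whole = 4 beats
  half = 2 beats
  half = 2 beats
Sum = 1 + 2 + 1.5 + 1 + 2 + 4 + 2 + 2
= 15.5 beats


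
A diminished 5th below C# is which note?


Let's work it out.
A 5th spans 5 letter names, so from C we land on F
A diminished 5th = 6 semitones below C#
Spell F at that pitch: F##
= F##


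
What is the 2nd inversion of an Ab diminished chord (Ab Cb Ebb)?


Step by step:
Root position: Ab Cb Ebb
2nd inversion: move root and 3rd up an octave
Bass note: Ebb
Notes (bottom to top) = Ebb Ab Cb


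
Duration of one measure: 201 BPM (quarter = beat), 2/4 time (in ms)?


Quarter-note beat duration = 60000 / 201 ms
Beats per measure (2/4) = 2
One measure = 2 × 60000 / 201 = 120000 / 201 ms
= 597.0 ms


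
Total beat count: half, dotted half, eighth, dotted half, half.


Step by step:
Beat values:
  half = 2 beats
  dotted half = 3 beats
  eighth = 0.5 beats
  dotted half = 3 beats
  half = 2 beats
Sum = 2 + 3 + 0.5 + 3 + 2
= 10.5 beats


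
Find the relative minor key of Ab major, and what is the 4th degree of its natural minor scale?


Step by step:
The relative minor shares the major's key signature and starts on its 6th degree
6th degree = a major 6th above the tonic; a major 6th above Ab is F
→ relative minor of Ab major is F minor
F natural minor scale: F G Ab Bb C Db Eb
= F minor; 4th degree = Bb


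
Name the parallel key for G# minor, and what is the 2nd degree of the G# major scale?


Solution.
Parallel keys share the same tonic but differ in mode
G# minor → parallel is G# major
G# major scale: G# A# B# C# D# E# F##
= G# major; 2nd degree = A#


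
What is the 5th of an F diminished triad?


Diminished triad = root + minor 3rd (3 semitones) + diminished 5th (6 semitones)
A triad on F stacks thirds, so the chord tones use letter names F-A-C
Root: F
Minor 3rd above F: Ab
Diminished 5th above F: Cb
The 5th = Cb


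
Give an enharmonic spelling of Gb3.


Reasoning:
Enharmonic notes sound the same pitch but are spelled with different letter names
Gb and F# name the same pitch class
= F#3


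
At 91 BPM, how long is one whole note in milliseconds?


One quarter-note beat = 60000 / BPM = 60000 / 91 ms
Whole note = 4 × quarter note
Duration = 4 × 60000 / 91 = 240000 / 91
= 2637.4 ms


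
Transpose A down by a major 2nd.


Let's work it out.
major 2nd: 2 letter names, 2 semitones
Letter: A - 1 → G
Pitch: A - 2 semitones, spelled as a G → G
= G


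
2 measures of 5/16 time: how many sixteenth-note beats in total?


Time signature 5/16: the bottom number 16 means the sixteenth note gets one count
The top number 5 means 5 sixteenth-note beats per measure
Total = 5 × 2 measures
= 10 sixteenth-note beats


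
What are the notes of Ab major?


Solution.
Major scale pattern: W-W-H-W-W-W-H (2-2-1-2-2-2-1 semitones)
Starting from Ab:
  Ab + 2 semitones → Bb
  Bb + 2 semitones → C
  C + 1 semitone → Db
  Db + 2 semitones → Eb
  Eb + 2 semitones → F
  F + 2 semitones → G
  G + 1 semitone → Ab
Scale = Ab Bb C Db Eb F G


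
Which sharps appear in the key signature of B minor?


Working:
Sharp minor keys follow the circle of fifths: A(0), E(1), B(2), F#(3), C#(4), G#(5), D#(6), A#(7)
B minor has 2 sharps
Order of sharps: F# C# G# D# A# E# B# → first 2: F#, C#
= F#, C#


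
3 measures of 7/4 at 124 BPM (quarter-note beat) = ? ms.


Solution.
Quarter-note beat duration = 60000 / 124 ms
Beats per measure (7/4) = 7
One measure = 7 × 60000 / 124 = 420000 / 124 ms
3 measures = 3 × 420000 / 124 = 1260000 / 124
= 10161.3 ms


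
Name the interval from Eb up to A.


Step by step:
Letter names: E → A spans 4 letter names → a 4th
Semitones: Eb → A = 6 half-steps
A 4th of 6 semitones is an augmented 4th
= augmented 4th


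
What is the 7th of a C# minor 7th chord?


Minor 7th chord = root + minor 3rd + perfect 5th + minor 7th
Seventh chords stack in thirds, so the letter names are C-E-G-B
Root: C#
Minor 3rd above C#: E
Perfect 5th above C#: G#
Minor 7th above C#: B
The 7th = B


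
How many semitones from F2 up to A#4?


Absolute semitone position = octave×12 + chromatic position
F2: 2×12 + 5 = 29
A#4: 4×12 + 10 = 58
Difference = 58 - 29 = 29
= 29 semitones


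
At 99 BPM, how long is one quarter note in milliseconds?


One quarter-note beat = 60000 / BPM = 60000 / 99 ms
Duration = 60000 / 99
= 606.1 ms


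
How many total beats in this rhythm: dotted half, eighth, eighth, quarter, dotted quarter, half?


Beat values:
  dotted half = 3 beats
  eighth = 0.5 beats
  eighth = 0.5 beats
  quarter = 1 beat
  dotted quarter = 1.5 beats
  half = 2 beats
Sum = 3 + 0.5 + 0.5 + 1 + 1.5 + 2
= 8.5 beats


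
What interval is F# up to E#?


Step by step:
Letter names: F → E spans 7 letter names → a 7th
Semitones: F# → E# = 11 half-steps
A 7th of 11 semitones is a major 7th
= major 7th


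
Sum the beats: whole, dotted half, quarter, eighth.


Working:
Beat values:
  whole = 4 beats
  dotted half = 3 beats
  quarter = 1 beat
  eighth = 0.5 beats
Sum = 4 + 3 + 1 + 0.5
= 8.5 beats


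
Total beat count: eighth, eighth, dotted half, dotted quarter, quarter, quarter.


Reasoning:
Beat values:
  eighth = 0.5 beats
  eighth = 0.5 beats
  dotted half = 3 beats
  dotted quarter = 1.5 beats
  quarter = 1 beat
  quarter = 1 beat
Sum = 0.5 + 0.5 + 3 + 1.5 + 1 + 1
= 7.5 beats


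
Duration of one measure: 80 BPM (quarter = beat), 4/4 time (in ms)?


Let's work it out.
Quarter-note beat duration = 60000 / 80 ms
Beats per measure (4/4) = 4
One measure = 4 × 60000 / 80 = 240000 / 80 ms
= 3000.0 ms


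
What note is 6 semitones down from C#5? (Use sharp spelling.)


Step by step:
C#5: chromatic position 1 in octave 5 → absolute = 5×12 + 1 = 61
Transpose down 6: 61 - 6 = 55
55 = 4×12 + 7 → G in octave 4
Result = G4


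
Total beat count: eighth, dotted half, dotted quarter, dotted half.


Solution.
Beat values:
  eighth = 0.5 beats
  dotted half = 3 beats
  dotted quarter = 1.5 beats
  dotted half = 3 beats
Sum = 0.5 + 3 + 1.5 + 3
= 8 beats


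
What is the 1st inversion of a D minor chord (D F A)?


Working:
Root position: D F A
1st inversion: move root up an octave
Bass note: F
Notes (bottom to top) = F A D


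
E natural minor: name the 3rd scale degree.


Let's work it out.
Natural minor scale pattern: W-H-W-W-H-W-W (2-1-2-2-1-2-2 semitones)
Starting from E:
  E + 2 semitones → F#
  F# + 1 semitone → G
  G + 2 semitones → A
  A + 2 semitones → B
  B + 1 semitone → C
  C + 2 semitones → D
  D + 2 semitones → E
Scale: E F# G A B C D
Degree 3 = G


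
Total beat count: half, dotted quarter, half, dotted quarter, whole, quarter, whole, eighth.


Beat values:
  half = 2 beats
  dotted quarter = 1.5 beats
  half = 2 beats
  dotted quarter = 1.5 beats
  whole = 4 beats
  quarter = 1 beat
  whole = 4 beats
  eighth = 0.5 beats
Sum = 2 + 1.5 + 2 + 1.5 + 4 + 1 + 4 + 0.5
= 16.5 beats


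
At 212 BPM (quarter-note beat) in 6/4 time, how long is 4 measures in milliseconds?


Reasoning:
Quarter-note beat duration = 60000 / 212 ms
Beats per measure (6/4) = 6
One measure = 6 × 60000 / 212 = 360000 / 212 ms
4 measures = 4 × 360000 / 212 = 1440000 / 212
= 6792.5 ms


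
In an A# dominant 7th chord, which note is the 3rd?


Working:
Dominant 7th chord = root + major 3rd + perfect 5th + minor 7th
Seventh chords stack in thirds, so the letter names are A-C-E-G
Root: A#
Major 3rd above A#: C##
Perfect 5th above A#: E#
Minor 7th above A#: G#
The 3rd = C##


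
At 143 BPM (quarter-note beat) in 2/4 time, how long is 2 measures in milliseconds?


Quarter-note beat duration = 60000 / 143 ms
Beats per measure (2/4) = 2
One measure = 2 × 60000 / 143 = 120000 / 143 ms
2 measures = 2 × 120000 / 143 = 240000 / 143
= 1678.3 ms


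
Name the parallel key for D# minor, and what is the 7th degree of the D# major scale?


Parallel keys share the same tonic but differ in mode
D# minor → parallel is D# major
D# major scale: D# E# F## G# A# B# C##
= D# major; 7th degree = C##
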